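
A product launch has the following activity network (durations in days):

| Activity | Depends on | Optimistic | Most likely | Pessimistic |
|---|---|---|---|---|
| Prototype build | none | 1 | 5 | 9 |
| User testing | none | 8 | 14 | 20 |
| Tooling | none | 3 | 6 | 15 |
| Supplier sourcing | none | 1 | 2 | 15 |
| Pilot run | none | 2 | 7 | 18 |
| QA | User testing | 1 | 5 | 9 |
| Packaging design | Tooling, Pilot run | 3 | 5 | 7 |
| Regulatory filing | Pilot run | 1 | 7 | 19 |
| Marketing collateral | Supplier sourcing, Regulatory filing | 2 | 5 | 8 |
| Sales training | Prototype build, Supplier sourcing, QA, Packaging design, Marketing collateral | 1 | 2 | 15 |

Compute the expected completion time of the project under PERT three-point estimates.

25 days

te_Prototype build = (1 + 4·5 + 9)/6 = 30/6 = 5
te_User testing = (8 + 4·14 + 20)/6 = 84/6 = 14
te_Tooling = (3 + 4·6 + 15)/6 = 42/6 = 7
te_Supplier sourcing = (1 + 4·2 + 15)/6 = 24/6 = 4
te_Pilot run = (2 + 4·7 + 18)/6 = 48/6 = 8
te_QA = (1 + 4·5 + 9)/6 = 30/6 = 5
te_Packaging design = (3 + 4·5 + 7)/6 = 30/6 = 5
te_Regulatory filing = (1 + 4·7 + 19)/6 = 48/6 = 8
te_Marketing collateral = (2 + 4·5 + 8)/6 = 30/6 = 5
te_Sales training = (1 + 4·2 + 15)/6 = 24/6 = 4

Forward pass:
ES_Prototype build = 0; EF_Prototype build = 5
ES_User testing = 0; EF_User testing = 14
ES_Tooling = 0; EF_Tooling = 7
ES_Supplier sourcing = 0; EF_Supplier sourcing = 4
ES_Pilot run = 0; EF_Pilot run = 8
ES_QA = 14; EF_QA = 14+5 = 19
ES_Packaging design = max(EF_Tooling=7, EF_Pilot run=8) = 8; EF_Packaging design = 8+5 = 13
ES_Regulatory filing = 8; EF_Regulatory filing = 8+8 = 16
ES_Marketing collateral = max(EF_Supplier sourcing=4, EF_Regulatory filing=16) = 16; EF_Marketing collateral = 16+5 = 21
ES_Sales training = max(EF_Prototype build=5, EF_Supplier sourcing=4, EF_QA=19, EF_Packaging design=13, EF_Marketing collateral=21) = 21; EF_Sales training = 21+4 = 25
Expected project duration μ = 25 days. Critical path: Pilot run → Regulatory filing → Marketing collateral → Sales training.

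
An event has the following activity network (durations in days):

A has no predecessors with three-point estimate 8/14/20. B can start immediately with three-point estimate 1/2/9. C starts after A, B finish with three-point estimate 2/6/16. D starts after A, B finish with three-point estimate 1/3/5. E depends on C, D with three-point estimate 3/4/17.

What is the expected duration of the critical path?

27 days

te_A = (8 + 4·14 + 20)/6 = 84/6 = 14
te_B = (1 + 4·2 + 9)/6 = 18/6 = 3
te_C = (2 + 4·6 + 16)/6 = 42/6 = 7
te_D = (1 + 4·3 + 5)/6 = 18/6 = 3
te_E = (3 + 4·4 + 17)/6 = 36/6 = 6

Forward pass:
ES_A = 0; EF_A = 14
ES_B = 0; EF_B = 3
ES_C = max(EF_A=14, EF_B=3) = 14; EF_C = 14+7 = 21
ES_D = max(EF_A=14, EF_B=3) = 14; EF_D = 14+3 = 17
ES_E = max(EF_C=21, EF_D=17) = 21; EF_E = 21+6 = 27
Expected project duration μ = 27 days. Critical path: A → C → E.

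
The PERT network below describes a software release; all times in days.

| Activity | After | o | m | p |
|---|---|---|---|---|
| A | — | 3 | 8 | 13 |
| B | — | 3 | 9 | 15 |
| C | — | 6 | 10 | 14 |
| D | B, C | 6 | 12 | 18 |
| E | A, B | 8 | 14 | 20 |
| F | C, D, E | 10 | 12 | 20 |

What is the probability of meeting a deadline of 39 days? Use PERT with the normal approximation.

0.820

te_A = (3 + 4·8 + 13)/6 = 48/6 = 8; σ²_A = ((13−3)/6)² = 2.778
te_B = (3 + 4·9 + 15)/6 = 54/6 = 9; σ²_B = ((15−3)/6)² = 4.000
te_C = (6 + 4·10 + 14)/6 = 60/6 = 10; σ²_C = ((14−6)/6)² = 1.778
te_D = (6 + 4·12 + 18)/6 = 72/6 = 12; σ²_D = ((18−6)/6)² = 4.000
te_E = (8 + 4·14 + 20)/6 = 84/6 = 14; σ²_E = ((20−8)/6)² = 4.000
te_F = (10 + 4·12 + 20)/6 = 78/6 = 13; σ²_F = ((20−10)/6)² = 2.778

Forward pass:
ES_A = 0; EF_A = 8
ES_B = 0; EF_B = 9
ES_C = 0; EF_C = 10
ES_D = max(EF_B=9, EF_C=10) = 10; EF_D = 10+12 = 22
ES_E = max(EF_A=8, EF_B=9) = 9; EF_E = 9+14 = 23
ES_F = max(EF_C=10, EF_D=22, EF_E=23) = 23; EF_F = 23+13 = 36
Expected project duration μ = 36 days. Critical path: B → E → F.

Variance along critical path = 4.000 + 4.000 + 2.778 = 10.778; σ = √10.778 = 3.283 days.
Z = (39 − 36) / 3.283 = 0.914
P(T ≤ 39) = Φ(0.914) ≈ 0.820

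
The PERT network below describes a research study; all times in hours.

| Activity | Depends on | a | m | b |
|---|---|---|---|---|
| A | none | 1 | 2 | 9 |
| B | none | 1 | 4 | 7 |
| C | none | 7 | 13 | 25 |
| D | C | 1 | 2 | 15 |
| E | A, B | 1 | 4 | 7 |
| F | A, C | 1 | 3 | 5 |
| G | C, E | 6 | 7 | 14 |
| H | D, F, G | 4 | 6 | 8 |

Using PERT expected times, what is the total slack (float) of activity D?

te_A = (1 + 4·2 + 9)/6 = 18/6 = 3
te_B = (1 + 4·4 + 7)/6 = 24/6 = 4
te_C = (7 + 4·13 + 25)/6 = 84/6 = 14
te_D = (1 + 4·2 + 15)/6 = 24/6 = 4
te_E = (1 + 4·4 + 7)/6 = 24/6 = 4
te_F = (1 + 4·3 + 5)/6 = 18/6 = 3
te_G = (6 + 4·7 + 14)/6 = 48/6 = 8
te_H = (4 + 4·6 + 8)/6 = 36/6 = 6

Forward pass:
ES_A = 0; EF_A = 3
ES_B = 0; EF_B = 4
ES_C = 0; EF_C = 14
ES_D = 14; EF_D = 14+4 = 18
ES_E = max(EF_A=3, EF_B=4) = 4; EF_E = 4+4 = 8
ES_F = max(EF_A=3, EF_C=14) = 14; EF_F = 14+3 = 17
ES_G = max(EF_C=14, EF_E=8) = 14; EF_G = 14+8 = 22
ES_H = max(EF_D=18, EF_F=17, EF_G=22) = 22; EF_H = 22+6 = 28
Expected project duration μ = 28 hours. Critical path: C → G → H.

Backward pass:
LF_H = 28; LS_H = 28−6 = 22
LF_G = LS_H = 22; LS_G = 22−8 = 14
LF_F = LS_H = 22; LS_F = 22−3 = 19
LF_E = LS_G = 14; LS_E = 14−4 = 10
LF_D = LS_H = 22; LS_D = 22−4 = 18
LF_C = min(LS_D=18, LS_F=19, LS_G=14) = 14; LS_C = 14−14 = 0
LF_B = LS_E = 10; LS_B = 10−4 = 6
LF_A = min(LS_E=10, LS_F=19) = 10; LS_A = 10−3 = 7
Slack_D = LS_D − ES_D = 18 − 14 = 4

4 hours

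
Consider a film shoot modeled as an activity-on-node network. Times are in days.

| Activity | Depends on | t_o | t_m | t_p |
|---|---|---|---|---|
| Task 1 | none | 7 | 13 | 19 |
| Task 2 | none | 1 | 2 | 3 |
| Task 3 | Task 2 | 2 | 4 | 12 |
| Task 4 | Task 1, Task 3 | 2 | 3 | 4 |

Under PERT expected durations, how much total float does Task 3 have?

te_Task 1 = (7 + 4·13 + 19)/6 = 78/6 = 13
te_Task 2 = (1 + 4·2 + 3)/6 = 12/6 = 2
te_Task 3 = (2 + 4·4 + 12)/6 = 30/6 = 5
te_Task 4 = (2 + 4·3 + 4)/6 = 18/6 = 3

Forward pass:
ES_Task 1 = 0; EF_Task 1 = 13
ES_Task 2 = 0; EF_Task 2 = 2
ES_Task 3 = 2; EF_Task 3 = 2+5 = 7
ES_Task 4 = max(EF_Task 1=13, EF_Task 3=7) = 13; EF_Task 4 = 13+3 = 16
Expected project duration μ = 16 days. Critical path: Task 1 → Task 4.

Backward pass:
LF_Task 4 = 16; LS_Task 4 = 16−3 = 13
LF_Task 3 = LS_Task 4 = 13; LS_Task 3 = 13−5 = 8
LF_Task 2 = LS_Task 3 = 8; LS_Task 2 = 8−2 = 6
LF_Task 1 = LS_Task 4 = 13; LS_Task 1 = 13−13 = 0
Slack_Task 3 = LS_Task 3 − ES_Task 3 = 8 − 2 = 6

6 days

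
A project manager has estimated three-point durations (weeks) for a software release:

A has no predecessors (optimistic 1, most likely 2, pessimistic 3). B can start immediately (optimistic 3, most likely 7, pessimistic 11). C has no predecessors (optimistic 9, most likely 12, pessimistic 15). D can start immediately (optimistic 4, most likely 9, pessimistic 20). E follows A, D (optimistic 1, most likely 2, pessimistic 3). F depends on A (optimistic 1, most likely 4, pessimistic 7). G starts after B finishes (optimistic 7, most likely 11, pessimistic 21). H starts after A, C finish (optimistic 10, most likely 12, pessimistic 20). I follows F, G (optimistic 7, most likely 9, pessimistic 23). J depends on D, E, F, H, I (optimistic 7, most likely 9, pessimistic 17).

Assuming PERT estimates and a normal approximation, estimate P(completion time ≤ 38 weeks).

0.314

te_A = (1 + 4·2 + 3)/6 = 12/6 = 2; σ²_A = ((3−1)/6)² = 0.111
te_B = (3 + 4·7 + 11)/6 = 42/6 = 7; σ²_B = ((11−3)/6)² = 1.778
te_C = (9 + 4·12 + 15)/6 = 72/6 = 12; σ²_C = ((15−9)/6)² = 1.000
te_D = (4 + 4·9 + 20)/6 = 60/6 = 10; σ²_D = ((20−4)/6)² = 7.111
te_E = (1 + 4·2 + 3)/6 = 12/6 = 2; σ²_E = ((3−1)/6)² = 0.111
te_F = (1 + 4·4 + 7)/6 = 24/6 = 4; σ²_F = ((7−1)/6)² = 1.000
te_G = (7 + 4·11 + 21)/6 = 72/6 = 12; σ²_G = ((21−7)/6)² = 5.444
te_H = (10 + 4·12 + 20)/6 = 78/6 = 13; σ²_H = ((20−10)/6)² = 2.778
te_I = (7 + 4·9 + 23)/6 = 66/6 = 11; σ²_I = ((23−7)/6)² = 7.111
te_J = (7 + 4·9 + 17)/6 = 60/6 = 10; σ²_J = ((17−7)/6)² = 2.778

Forward pass:
ES_A = 0; EF_A = 2
ES_B = 0; EF_B = 7
ES_C = 0; EF_C = 12
ES_D = 0; EF_D = 10
ES_E = max(EF_A=2, EF_D=10) = 10; EF_E = 10+2 = 12
ES_F = 2; EF_F = 2+4 = 6
ES_G = 7; EF_G = 7+12 = 19
ES_H = max(EF_A=2, EF_C=12) = 12; EF_H = 12+13 = 25
ES_I = max(EF_F=6, EF_G=19) = 19; EF_I = 19+11 = 30
ES_J = max(EF_D=10, EF_E=12, EF_F=6, EF_H=25, EF_I=30) = 30; EF_J = 30+10 = 40
Expected project duration μ = 40 weeks. Critical path: B → G → I → J.

Variance along critical path = 1.778 + 5.444 + 7.111 + 2.778 = 17.111; σ = √17.111 = 4.137 weeks.
Z = (38 − 40) / 4.137 = -0.483
P(T ≤ 38) = Φ(-0.483) ≈ 0.314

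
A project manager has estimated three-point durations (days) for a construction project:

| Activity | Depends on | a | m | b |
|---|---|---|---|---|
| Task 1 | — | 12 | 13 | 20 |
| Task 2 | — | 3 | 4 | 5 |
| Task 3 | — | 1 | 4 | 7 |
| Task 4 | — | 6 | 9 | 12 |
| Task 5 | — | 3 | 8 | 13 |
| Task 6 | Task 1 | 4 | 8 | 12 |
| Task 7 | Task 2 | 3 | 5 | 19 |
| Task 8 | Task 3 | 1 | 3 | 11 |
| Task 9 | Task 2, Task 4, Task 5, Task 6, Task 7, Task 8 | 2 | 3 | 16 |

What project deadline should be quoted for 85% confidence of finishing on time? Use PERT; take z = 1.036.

30.1 days

te_Task 1 = (12 + 4·13 + 20)/6 = 84/6 = 14; σ²_Task 1 = ((20−12)/6)² = 1.778
te_Task 2 = (3 + 4·4 + 5)/6 = 24/6 = 4; σ²_Task 2 = ((5−3)/6)² = 0.111
te_Task 3 = (1 + 4·4 + 7)/6 = 24/6 = 4; σ²_Task 3 = ((7−1)/6)² = 1.000
te_Task 4 = (6 + 4·9 + 12)/6 = 54/6 = 9; σ²_Task 4 = ((12−6)/6)² = 1.000
te_Task 5 = (3 + 4·8 + 13)/6 = 48/6 = 8; σ²_Task 5 = ((13−3)/6)² = 2.778
te_Task 6 = (4 + 4·8 + 12)/6 = 48/6 = 8; σ²_Task 6 = ((12−4)/6)² = 1.778
te_Task 7 = (3 + 4·5 + 19)/6 = 42/6 = 7; σ²_Task 7 = ((19−3)/6)² = 7.111
te_Task 8 = (1 + 4·3 + 11)/6 = 24/6 = 4; σ²_Task 8 = ((11−1)/6)² = 2.778
te_Task 9 = (2 + 4·3 + 16)/6 = 30/6 = 5; σ²_Task 9 = ((16−2)/6)² = 5.444

Forward pass:
ES_Task 1 = 0; EF_Task 1 = 14
ES_Task 2 = 0; EF_Task 2 = 4
ES_Task 3 = 0; EF_Task 3 = 4
ES_Task 4 = 0; EF_Task 4 = 9
ES_Task 5 = 0; EF_Task 5 = 8
ES_Task 6 = 14; EF_Task 6 = 14+8 = 22
ES_Task 7 = 4; EF_Task 7 = 4+7 = 11
ES_Task 8 = 4; EF_Task 8 = 4+4 = 8
ES_Task 9 = max(EF_Task 2=4, EF_Task 4=9, EF_Task 5=8, EF_Task 6=22, EF_Task 7=11, EF_Task 8=8) = 22; EF_Task 9 = 22+5 = 27
Expected project duration μ = 27 days. Critical path: Task 1 → Task 6 → Task 9.

Variance along critical path = 1.778 + 1.778 + 5.444 = 9.000; σ = 3.000 days.
D = μ + z·σ = 27 + 1.036·3.000 = 30.1 days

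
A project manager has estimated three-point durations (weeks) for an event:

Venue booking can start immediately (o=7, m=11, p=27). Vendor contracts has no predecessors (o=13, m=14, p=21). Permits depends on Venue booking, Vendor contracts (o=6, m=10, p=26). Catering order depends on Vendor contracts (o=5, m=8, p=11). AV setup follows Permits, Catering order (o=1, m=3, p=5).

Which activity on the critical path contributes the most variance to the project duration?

Permits

te_Venue booking = (7 + 4·11 + 27)/6 = 78/6 = 13; σ²_Venue booking = ((27−7)/6)² = 11.111
te_Vendor contracts = (13 + 4·14 + 21)/6 = 90/6 = 15; σ²_Vendor contracts = ((21−13)/6)² = 1.778
te_Permits = (6 + 4·10 + 26)/6 = 72/6 = 12; σ²_Permits = ((26−6)/6)² = 11.111
te_Catering order = (5 + 4·8 + 11)/6 = 48/6 = 8; σ²_Catering order = ((11−5)/6)² = 1.000
te_AV setup = (1 + 4·3 + 5)/6 = 18/6 = 3; σ²_AV setup = ((5−1)/6)² = 0.444

Forward pass:
ES_Venue booking = 0; EF_Venue booking = 13
ES_Vendor contracts = 0; EF_Vendor contracts = 15
ES_Permits = max(EF_Venue booking=13, EF_Vendor contracts=15) = 15; EF_Permits = 15+12 = 27
ES_Catering order = 15; EF_Catering order = 15+8 = 23
ES_AV setup = max(EF_Permits=27, EF_Catering order=23) = 27; EF_AV setup = 27+3 = 30
Expected project duration μ = 30 weeks. Critical path: Vendor contracts → Permits → AV setup.

Variances on critical path: σ²_Vendor contracts=1.778, σ²_Permits=11.111, σ²_AV setup=0.444.
Largest is σ²_Permits = 11.111.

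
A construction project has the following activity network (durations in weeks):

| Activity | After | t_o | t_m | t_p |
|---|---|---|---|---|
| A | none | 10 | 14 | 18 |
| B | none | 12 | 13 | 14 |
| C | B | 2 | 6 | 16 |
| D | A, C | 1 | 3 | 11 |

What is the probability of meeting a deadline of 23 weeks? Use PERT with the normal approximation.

0.365

te_A = (10 + 4·14 + 18)/6 = 84/6 = 14; σ²_A = ((18−10)/6)² = 1.778
te_B = (12 + 4·13 + 14)/6 = 78/6 = 13; σ²_B = ((14−12)/6)² = 0.111
te_C = (2 + 4·6 + 16)/6 = 42/6 = 7; σ²_C = ((16−2)/6)² = 5.444
te_D = (1 + 4·3 + 11)/6 = 24/6 = 4; σ²_D = ((11−1)/6)² = 2.778

Forward pass:
ES_A = 0; EF_A = 14
ES_B = 0; EF_B = 13
ES_C = 13; EF_C = 13+7 = 20
ES_D = max(EF_A=14, EF_C=20) = 20; EF_D = 20+4 = 24
Expected project duration μ = 24 weeks. Critical path: B → C → D.

Variance along critical path = 0.111 + 5.444 + 2.778 = 8.333; σ = √8.333 = 2.887 weeks.
Z = (23 − 24) / 2.887 = -0.346
P(T ≤ 23) = Φ(-0.346) ≈ 0.365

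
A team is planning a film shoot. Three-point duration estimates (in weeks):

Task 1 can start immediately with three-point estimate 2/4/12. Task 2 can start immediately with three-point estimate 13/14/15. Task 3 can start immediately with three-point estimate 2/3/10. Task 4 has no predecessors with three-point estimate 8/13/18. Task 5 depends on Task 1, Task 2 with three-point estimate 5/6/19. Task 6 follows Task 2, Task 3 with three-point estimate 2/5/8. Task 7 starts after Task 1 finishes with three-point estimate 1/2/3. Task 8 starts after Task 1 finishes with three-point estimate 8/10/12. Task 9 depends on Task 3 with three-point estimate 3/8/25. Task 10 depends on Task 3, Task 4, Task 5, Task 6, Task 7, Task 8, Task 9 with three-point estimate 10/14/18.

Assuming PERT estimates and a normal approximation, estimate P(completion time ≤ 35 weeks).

0.356

te_Task 1 = (2 + 4·4 + 12)/6 = 30/6 = 5; σ²_Task 1 = ((12−2)/6)² = 2.778
te_Task 2 = (13 + 4·14 + 15)/6 = 84/6 = 14; σ²_Task 2 = ((15−13)/6)² = 0.111
te_Task 3 = (2 + 4·3 + 10)/6 = 24/6 = 4; σ²_Task 3 = ((10−2)/6)² = 1.778
te_Task 4 = (8 + 4·13 + 18)/6 = 78/6 = 13; σ²_Task 4 = ((18−8)/6)² = 2.778
te_Task 5 = (5 + 4·6 + 19)/6 = 48/6 = 8; σ²_Task 5 = ((19−5)/6)² = 5.444
te_Task 6 = (2 + 4·5 + 8)/6 = 30/6 = 5; σ²_Task 6 = ((8−2)/6)² = 1.000
te_Task 7 = (1 + 4·2 + 3)/6 = 12/6 = 2; σ²_Task 7 = ((3−1)/6)² = 0.111
te_Task 8 = (8 + 4·10 + 12)/6 = 60/6 = 10; σ²_Task 8 = ((12−8)/6)² = 0.444
te_Task 9 = (3 + 4·8 + 25)/6 = 60/6 = 10; σ²_Task 9 = ((25−3)/6)² = 13.444
te_Task 10 = (10 + 4·14 + 18)/6 = 84/6 = 14; σ²_Task 10 = ((18−10)/6)² = 1.778

Forward pass:
ES_Task 1 = 0; EF_Task 1 = 5
ES_Task 2 = 0; EF_Task 2 = 14
ES_Task 3 = 0; EF_Task 3 = 4
ES_Task 4 = 0; EF_Task 4 = 13
ES_Task 5 = max(EF_Task 1=5, EF_Task 2=14) = 14; EF_Task 5 = 14+8 = 22
ES_Task 6 = max(EF_Task 2=14, EF_Task 3=4) = 14; EF_Task 6 = 14+5 = 19
ES_Task 7 = 5; EF_Task 7 = 5+2 = 7
ES_Task 8 = 5; EF_Task 8 = 5+10 = 15
ES_Task 9 = 4; EF_Task 9 = 4+10 = 14
ES_Task 10 = max(EF_Task 3=4, EF_Task 4=13, EF_Task 5=22, EF_Task 6=19, EF_Task 7=7, EF_Task 8=15, EF_Task 9=14) = 22; EF_Task 10 = 22+14 = 36
Expected project duration μ = 36 weeks. Critical path: Task 2 → Task 5 → Task 10.

Variance along critical path = 0.111 + 5.444 + 1.778 = 7.333; σ = √7.333 = 2.708 weeks.
Z = (35 − 36) / 2.708 = -0.369
P(T ≤ 35) = Φ(-0.369) ≈ 0.356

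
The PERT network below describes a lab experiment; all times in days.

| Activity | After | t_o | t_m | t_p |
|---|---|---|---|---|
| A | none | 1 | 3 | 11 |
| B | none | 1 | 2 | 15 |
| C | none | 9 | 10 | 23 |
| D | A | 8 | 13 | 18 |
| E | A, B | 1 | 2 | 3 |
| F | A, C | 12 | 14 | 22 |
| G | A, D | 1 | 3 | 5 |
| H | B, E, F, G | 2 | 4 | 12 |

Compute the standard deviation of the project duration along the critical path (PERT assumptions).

3.32 days

te_A = (1 + 4·3 + 11)/6 = 24/6 = 4; σ²_A = ((11−1)/6)² = 2.778
te_B = (1 + 4·2 + 15)/6 = 24/6 = 4; σ²_B = ((15−1)/6)² = 5.444
te_C = (9 + 4·10 + 23)/6 = 72/6 = 12; σ²_C = ((23−9)/6)² = 5.444
te_D = (8 + 4·13 + 18)/6 = 78/6 = 13; σ²_D = ((18−8)/6)² = 2.778
te_E = (1 + 4·2 + 3)/6 = 12/6 = 2; σ²_E = ((3−1)/6)² = 0.111
te_F = (12 + 4·14 + 22)/6 = 90/6 = 15; σ²_F = ((22−12)/6)² = 2.778
te_G = (1 + 4·3 + 5)/6 = 18/6 = 3; σ²_G = ((5−1)/6)² = 0.444
te_H = (2 + 4·4 + 12)/6 = 30/6 = 5; σ²_H = ((12−2)/6)² = 2.778

Forward pass:
ES_A = 0; EF_A = 4
ES_B = 0; EF_B = 4
ES_C = 0; EF_C = 12
ES_D = 4; EF_D = 4+13 = 17
ES_E = max(EF_A=4, EF_B=4) = 4; EF_E = 4+2 = 6
ES_F = max(EF_A=4, EF_C=12) = 12; EF_F = 12+15 = 27
ES_G = max(EF_A=4, EF_D=17) = 17; EF_G = 17+3 = 20
ES_H = max(EF_B=4, EF_E=6, EF_F=27, EF_G=20) = 27; EF_H = 27+5 = 32
Expected project duration μ = 32 days. Critical path: C → F → H.

Variance along critical path = 5.444 + 2.778 + 2.778 = 11.000
σ = √11.000 = 3.317 days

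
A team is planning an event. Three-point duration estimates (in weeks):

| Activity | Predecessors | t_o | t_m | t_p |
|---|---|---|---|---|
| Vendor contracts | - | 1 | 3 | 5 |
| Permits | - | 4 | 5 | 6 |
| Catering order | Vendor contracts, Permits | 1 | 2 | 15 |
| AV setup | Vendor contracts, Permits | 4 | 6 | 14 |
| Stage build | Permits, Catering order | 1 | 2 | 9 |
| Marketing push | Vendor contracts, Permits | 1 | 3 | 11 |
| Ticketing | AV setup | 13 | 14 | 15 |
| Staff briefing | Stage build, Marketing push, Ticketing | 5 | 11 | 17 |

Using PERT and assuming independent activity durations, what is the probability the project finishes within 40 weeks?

0.872

te_Vendor contracts = (1 + 4·3 + 5)/6 = 18/6 = 3; σ²_Vendor contracts = ((5−1)/6)² = 0.444
te_Permits = (4 + 4·5 + 6)/6 = 30/6 = 5; σ²_Permits = ((6−4)/6)² = 0.111
te_Catering order = (1 + 4·2 + 15)/6 = 24/6 = 4; σ²_Catering order = ((15−1)/6)² = 5.444
te_AV setup = (4 + 4·6 + 14)/6 = 42/6 = 7; σ²_AV setup = ((14−4)/6)² = 2.778
te_Stage build = (1 + 4·2 + 9)/6 = 18/6 = 3; σ²_Stage build = ((9−1)/6)² = 1.778
te_Marketing push = (1 + 4·3 + 11)/6 = 24/6 = 4; σ²_Marketing push = ((11−1)/6)² = 2.778
te_Ticketing = (13 + 4·14 + 15)/6 = 84/6 = 14; σ²_Ticketing = ((15−13)/6)² = 0.111
te_Staff briefing = (5 + 4·11 + 17)/6 = 66/6 = 11; σ²_Staff briefing = ((17−5)/6)² = 4.000

Forward pass:
ES_Vendor contracts = 0; EF_Vendor contracts = 3
ES_Permits = 0; EF_Permits = 5
ES_Catering order = max(EF_Vendor contracts=3, EF_Permits=5) = 5; EF_Catering order = 5+4 = 9
ES_AV setup = max(EF_Vendor contracts=3, EF_Permits=5) = 5; EF_AV setup = 5+7 = 12
ES_Stage build = max(EF_Permits=5, EF_Catering order=9) = 9; EF_Stage build = 9+3 = 12
ES_Marketing push = max(EF_Vendor contracts=3, EF_Permits=5) = 5; EF_Marketing push = 5+4 = 9
ES_Ticketing = 12; EF_Ticketing = 12+14 = 26
ES_Staff briefing = max(EF_Stage build=12, EF_Marketing push=9, EF_Ticketing=26) = 26; EF_Staff briefing = 26+11 = 37
Expected project duration μ = 37 weeks. Critical path: Permits → AV setup → Ticketing → Staff briefing.

Variance along critical path = 0.111 + 2.778 + 0.111 + 4.000 = 7.000; σ = √7.000 = 2.646 weeks.
Z = (40 − 37) / 2.646 = 1.134
P(T ≤ 40) = Φ(1.134) ≈ 0.872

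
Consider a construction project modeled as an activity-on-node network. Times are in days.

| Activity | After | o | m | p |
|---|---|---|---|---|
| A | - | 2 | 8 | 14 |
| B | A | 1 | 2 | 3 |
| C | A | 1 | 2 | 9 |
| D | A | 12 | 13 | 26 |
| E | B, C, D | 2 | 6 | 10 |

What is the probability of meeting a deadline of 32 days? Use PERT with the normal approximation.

te_A = (2 + 4·8 + 14)/6 = 48/6 = 8; σ²_A = ((14−2)/6)² = 4.000
te_B = (1 + 4·2 + 3)/6 = 12/6 = 2; σ²_B = ((3−1)/6)² = 0.111
te_C = (1 + 4·2 + 9)/6 = 18/6 = 3; σ²_C = ((9−1)/6)² = 1.778
te_D = (12 + 4·13 + 26)/6 = 90/6 = 15; σ²_D = ((26−12)/6)² = 5.444
te_E = (2 + 4·6 + 10)/6 = 36/6 = 6; σ²_E = ((10−2)/6)² = 1.778

Forward pass:
ES_A = 0; EF_A = 8
ES_B = 8; EF_B = 8+2 = 10
ES_C = 8; EF_C = 8+3 = 11
ES_D = 8; EF_D = 8+15 = 23
ES_E = max(EF_B=10, EF_C=11, EF_D=23) = 23; EF_E = 23+6 = 29
Expected project duration μ = 29 days. Critical path: A → D → E.

Variance along critical path = 4.000 + 5.444 + 1.778 = 11.222; σ = √11.222 = 3.350 days.
Z = (32 − 29) / 3.350 = 0.896
P(T ≤ 32) = Φ(0.896) ≈ 0.815

0.815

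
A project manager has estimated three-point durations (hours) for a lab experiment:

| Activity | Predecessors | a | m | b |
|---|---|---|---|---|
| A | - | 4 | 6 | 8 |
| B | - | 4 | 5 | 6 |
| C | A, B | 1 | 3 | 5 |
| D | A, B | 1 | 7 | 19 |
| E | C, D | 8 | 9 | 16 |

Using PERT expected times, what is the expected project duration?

te_A = (4 + 4·6 + 8)/6 = 36/6 = 6
te_B = (4 + 4·5 + 6)/6 = 30/6 = 5
te_C = (1 + 4·3 + 5)/6 = 18/6 = 3
te_D = (1 + 4·7 + 19)/6 = 48/6 = 8
te_E = (8 + 4·9 + 16)/6 = 60/6 = 10

Forward pass:
ES_A = 0; EF_A = 6
ES_B = 0; EF_B = 5
ES_C = max(EF_A=6, EF_B=5) = 6; EF_C = 6+3 = 9
ES_D = max(EF_A=6, EF_B=5) = 6; EF_D = 6+8 = 14
ES_E = max(EF_C=9, EF_D=14) = 14; EF_E = 14+10 = 24
Expected project duration μ = 24 hours. Critical path: A → D → E.

24 hours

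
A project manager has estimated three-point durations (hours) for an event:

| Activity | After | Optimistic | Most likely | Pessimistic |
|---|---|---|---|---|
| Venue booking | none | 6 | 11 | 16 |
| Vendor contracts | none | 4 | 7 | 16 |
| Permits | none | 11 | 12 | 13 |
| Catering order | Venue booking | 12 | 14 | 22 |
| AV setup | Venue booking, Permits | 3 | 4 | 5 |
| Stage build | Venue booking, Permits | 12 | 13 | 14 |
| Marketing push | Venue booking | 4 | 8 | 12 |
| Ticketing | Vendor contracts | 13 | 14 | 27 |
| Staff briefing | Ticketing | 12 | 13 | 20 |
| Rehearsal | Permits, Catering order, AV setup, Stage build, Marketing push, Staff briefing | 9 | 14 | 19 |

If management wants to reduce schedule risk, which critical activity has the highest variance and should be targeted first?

te_Venue booking = (6 + 4·11 + 16)/6 = 66/6 = 11; σ²_Venue booking = ((16−6)/6)² = 2.778
te_Vendor contracts = (4 + 4·7 + 16)/6 = 48/6 = 8; σ²_Vendor contracts = ((16−4)/6)² = 4.000
te_Permits = (11 + 4·12 + 13)/6 = 72/6 = 12; σ²_Permits = ((13−11)/6)² = 0.111
te_Catering order = (12 + 4·14 + 22)/6 = 90/6 = 15; σ²_Catering order = ((22−12)/6)² = 2.778
te_AV setup = (3 + 4·4 + 5)/6 = 24/6 = 4; σ²_AV setup = ((5−3)/6)² = 0.111
te_Stage build = (12 + 4·13 + 14)/6 = 78/6 = 13; σ²_Stage build = ((14−12)/6)² = 0.111
te_Marketing push = (4 + 4·8 + 12)/6 = 48/6 = 8; σ²_Marketing push = ((12−4)/6)² = 1.778
te_Ticketing = (13 + 4·14 + 27)/6 = 96/6 = 16; σ²_Ticketing = ((27−13)/6)² = 5.444
te_Staff briefing = (12 + 4·13 + 20)/6 = 84/6 = 14; σ²_Staff briefing = ((20−12)/6)² = 1.778
te_Rehearsal = (9 + 4·14 + 19)/6 = 84/6 = 14; σ²_Rehearsal = ((19−9)/6)² = 2.778

Forward pass:
ES_Venue booking = 0; EF_Venue booking = 11
ES_Vendor contracts = 0; EF_Vendor contracts = 8
ES_Permits = 0; EF_Permits = 12
ES_Catering order = 11; EF_Catering order = 11+15 = 26
ES_AV setup = max(EF_Venue booking=11, EF_Permits=12) = 12; EF_AV setup = 12+4 = 16
ES_Stage build = max(EF_Venue booking=11, EF_Permits=12) = 12; EF_Stage build = 12+13 = 25
ES_Marketing push = 11; EF_Marketing push = 11+8 = 19
ES_Ticketing = 8; EF_Ticketing = 8+16 = 24
ES_Staff briefing = 24; EF_Staff briefing = 24+14 = 38
ES_Rehearsal = max(EF_Permits=12, EF_Catering order=26, EF_AV setup=16, EF_Stage build=25, EF_Marketing push=19, EF_Staff briefing=38) = 38; EF_Rehearsal = 38+14 = 52
Expected project duration μ = 52 hours. Critical path: Vendor contracts → Ticketing → Staff briefing → Rehearsal.

Variances on critical path: σ²_Vendor contracts=4.000, σ²_Ticketing=5.444, σ²_Staff briefing=1.778, σ²_Rehearsal=2.778.
Largest is σ²_Ticketing = 5.444.

Ticketing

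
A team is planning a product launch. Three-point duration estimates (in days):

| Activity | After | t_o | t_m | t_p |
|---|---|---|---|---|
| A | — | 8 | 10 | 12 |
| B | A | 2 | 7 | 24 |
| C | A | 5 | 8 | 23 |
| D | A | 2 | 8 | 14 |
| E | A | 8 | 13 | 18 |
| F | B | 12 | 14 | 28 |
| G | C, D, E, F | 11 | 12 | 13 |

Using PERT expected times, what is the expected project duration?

47 days

te_A = (8 + 4·10 + 12)/6 = 60/6 = 10
te_B = (2 + 4·7 + 24)/6 = 54/6 = 9
te_C = (5 + 4·8 + 23)/6 = 60/6 = 10
te_D = (2 + 4·8 + 14)/6 = 48/6 = 8
te_E = (8 + 4·13 + 18)/6 = 78/6 = 13
te_F = (12 + 4·14 + 28)/6 = 96/6 = 16
te_G = (11 + 4·12 + 13)/6 = 72/6 = 12

Forward pass:
ES_A = 0; EF_A = 10
ES_B = 10; EF_B = 10+9 = 19
ES_C = 10; EF_C = 10+10 = 20
ES_D = 10; EF_D = 10+8 = 18
ES_E = 10; EF_E = 10+13 = 23
ES_F = 19; EF_F = 19+16 = 35
ES_G = max(EF_C=20, EF_D=18, EF_E=23, EF_F=35) = 35; EF_G = 35+12 = 47
Expected project duration μ = 47 days. Critical path: A → B → F → G.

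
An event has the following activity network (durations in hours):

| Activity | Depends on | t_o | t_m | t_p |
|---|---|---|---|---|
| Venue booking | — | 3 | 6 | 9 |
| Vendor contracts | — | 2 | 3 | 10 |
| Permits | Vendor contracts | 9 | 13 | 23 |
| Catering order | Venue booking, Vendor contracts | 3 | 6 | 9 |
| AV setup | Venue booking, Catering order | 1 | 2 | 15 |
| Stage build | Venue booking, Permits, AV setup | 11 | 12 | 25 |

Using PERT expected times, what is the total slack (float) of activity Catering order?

te_Venue booking = (3 + 4·6 + 9)/6 = 36/6 = 6
te_Vendor contracts = (2 + 4·3 + 10)/6 = 24/6 = 4
te_Permits = (9 + 4·13 + 23)/6 = 84/6 = 14
te_Catering order = (3 + 4·6 + 9)/6 = 36/6 = 6
te_AV setup = (1 + 4·2 + 15)/6 = 24/6 = 4
te_Stage build = (11 + 4·12 + 25)/6 = 84/6 = 14

Forward pass:
ES_Venue booking = 0; EF_Venue booking = 6
ES_Vendor contracts = 0; EF_Vendor contracts = 4
ES_Permits = 4; EF_Permits = 4+14 = 18
ES_Catering order = max(EF_Venue booking=6, EF_Vendor contracts=4) = 6; EF_Catering order = 6+6 = 12
ES_AV setup = max(EF_Venue booking=6, EF_Catering order=12) = 12; EF_AV setup = 12+4 = 16
ES_Stage build = max(EF_Venue booking=6, EF_Permits=18, EF_AV setup=16) = 18; EF_Stage build = 18+14 = 32
Expected project duration μ = 32 hours. Critical path: Vendor contracts → Permits → Stage build.

Backward pass:
LF_Stage build = 32; LS_Stage build = 32−14 = 18
LF_AV setup = LS_Stage build = 18; LS_AV setup = 18−4 = 14
LF_Catering order = LS_AV setup = 14; LS_Catering order = 14−6 = 8
LF_Permits = LS_Stage build = 18; LS_Permits = 18−14 = 4
LF_Vendor contracts = min(LS_Permits=4, LS_Catering order=8) = 4; LS_Vendor contracts = 4−4 = 0
LF_Venue booking = min(LS_Catering order=8, LS_AV setup=14, LS_Stage build=18) = 8; LS_Venue booking = 8−6 = 2
Slack_Catering order = LS_Catering order − ES_Catering order = 8 − 6 = 2

2 hours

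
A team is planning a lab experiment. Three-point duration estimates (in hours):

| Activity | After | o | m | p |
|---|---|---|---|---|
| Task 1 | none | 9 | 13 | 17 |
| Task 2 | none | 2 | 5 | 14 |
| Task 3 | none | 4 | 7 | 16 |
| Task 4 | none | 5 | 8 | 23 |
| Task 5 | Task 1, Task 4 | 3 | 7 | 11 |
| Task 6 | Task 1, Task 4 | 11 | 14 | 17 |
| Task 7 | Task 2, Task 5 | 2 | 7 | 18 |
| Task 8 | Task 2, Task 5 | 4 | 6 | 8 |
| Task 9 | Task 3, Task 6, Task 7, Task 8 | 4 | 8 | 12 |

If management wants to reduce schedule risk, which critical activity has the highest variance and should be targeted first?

te_Task 1 = (9 + 4·13 + 17)/6 = 78/6 = 13; σ²_Task 1 = ((17−9)/6)² = 1.778
te_Task 2 = (2 + 4·5 + 14)/6 = 36/6 = 6; σ²_Task 2 = ((14−2)/6)² = 4.000
te_Task 3 = (4 + 4·7 + 16)/6 = 48/6 = 8; σ²_Task 3 = ((16−4)/6)² = 4.000
te_Task 4 = (5 + 4·8 + 23)/6 = 60/6 = 10; σ²_Task 4 = ((23−5)/6)² = 9.000
te_Task 5 = (3 + 4·7 + 11)/6 = 42/6 = 7; σ²_Task 5 = ((11−3)/6)² = 1.778
te_Task 6 = (11 + 4·14 + 17)/6 = 84/6 = 14; σ²_Task 6 = ((17−11)/6)² = 1.000
te_Task 7 = (2 + 4·7 + 18)/6 = 48/6 = 8; σ²_Task 7 = ((18−2)/6)² = 7.111
te_Task 8 = (4 + 4·6 + 8)/6 = 36/6 = 6; σ²_Task 8 = ((8−4)/6)² = 0.444
te_Task 9 = (4 + 4·8 + 12)/6 = 48/6 = 8; σ²_Task 9 = ((12−4)/6)² = 1.778

Forward pass:
ES_Task 1 = 0; EF_Task 1 = 13
ES_Task 2 = 0; EF_Task 2 = 6
ES_Task 3 = 0; EF_Task 3 = 8
ES_Task 4 = 0; EF_Task 4 = 10
ES_Task 5 = max(EF_Task 1=13, EF_Task 4=10) = 13; EF_Task 5 = 13+7 = 20
ES_Task 6 = max(EF_Task 1=13, EF_Task 4=10) = 13; EF_Task 6 = 13+14 = 27
ES_Task 7 = max(EF_Task 2=6, EF_Task 5=20) = 20; EF_Task 7 = 20+8 = 28
ES_Task 8 = max(EF_Task 2=6, EF_Task 5=20) = 20; EF_Task 8 = 20+6 = 26
ES_Task 9 = max(EF_Task 3=8, EF_Task 6=27, EF_Task 7=28, EF_Task 8=26) = 28; EF_Task 9 = 28+8 = 36
Expected project duration μ = 36 hours. Critical path: Task 1 → Task 5 → Task 7 → Task 9.

Variances on critical path: σ²_Task 1=1.778, σ²_Task 5=1.778, σ²_Task 7=7.111, σ²_Task 9=1.778.
Largest is σ²_Task 7 = 7.111.

Task 7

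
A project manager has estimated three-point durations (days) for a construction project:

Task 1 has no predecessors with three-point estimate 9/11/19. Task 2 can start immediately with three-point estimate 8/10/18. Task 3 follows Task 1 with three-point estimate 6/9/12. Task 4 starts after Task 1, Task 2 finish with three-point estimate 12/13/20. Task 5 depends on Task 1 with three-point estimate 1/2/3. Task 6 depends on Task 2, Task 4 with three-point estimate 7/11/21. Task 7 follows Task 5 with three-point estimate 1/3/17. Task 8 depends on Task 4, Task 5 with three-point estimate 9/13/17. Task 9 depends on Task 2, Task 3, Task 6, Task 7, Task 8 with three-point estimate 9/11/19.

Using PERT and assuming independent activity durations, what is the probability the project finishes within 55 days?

te_Task 1 = (9 + 4·11 + 19)/6 = 72/6 = 12; σ²_Task 1 = ((19−9)/6)² = 2.778
te_Task 2 = (8 + 4·10 + 18)/6 = 66/6 = 11; σ²_Task 2 = ((18−8)/6)² = 2.778
te_Task 3 = (6 + 4·9 + 12)/6 = 54/6 = 9; σ²_Task 3 = ((12−6)/6)² = 1.000
te_Task 4 = (12 + 4·13 + 20)/6 = 84/6 = 14; σ²_Task 4 = ((20−12)/6)² = 1.778
te_Task 5 = (1 + 4·2 + 3)/6 = 12/6 = 2; σ²_Task 5 = ((3−1)/6)² = 0.111
te_Task 6 = (7 + 4·11 + 21)/6 = 72/6 = 12; σ²_Task 6 = ((21−7)/6)² = 5.444
te_Task 7 = (1 + 4·3 + 17)/6 = 30/6 = 5; σ²_Task 7 = ((17−1)/6)² = 7.111
te_Task 8 = (9 + 4·13 + 17)/6 = 78/6 = 13; σ²_Task 8 = ((17−9)/6)² = 1.778
te_Task 9 = (9 + 4·11 + 19)/6 = 72/6 = 12; σ²_Task 9 = ((19−9)/6)² = 2.778

Forward pass:
ES_Task 1 = 0; EF_Task 1 = 12
ES_Task 2 = 0; EF_Task 2 = 11
ES_Task 3 = 12; EF_Task 3 = 12+9 = 21
ES_Task 4 = max(EF_Task 1=12, EF_Task 2=11) = 12; EF_Task 4 = 12+14 = 26
ES_Task 5 = 12; EF_Task 5 = 12+2 = 14
ES_Task 6 = max(EF_Task 2=11, EF_Task 4=26) = 26; EF_Task 6 = 26+12 = 38
ES_Task 7 = 14; EF_Task 7 = 14+5 = 19
ES_Task 8 = max(EF_Task 4=26, EF_Task 5=14) = 26; EF_Task 8 = 26+13 = 39
ES_Task 9 = max(EF_Task 2=11, EF_Task 3=21, EF_Task 6=38, EF_Task 7=19, EF_Task 8=39) = 39; EF_Task 9 = 39+12 = 51
Expected project duration μ = 51 days. Critical path: Task 1 → Task 4 → Task 8 → Task 9.

Variance along critical path = 2.778 + 1.778 + 1.778 + 2.778 = 9.111; σ = √9.111 = 3.018 days.
Z = (55 − 51) / 3.018 = 1.325
P(T ≤ 55) = Φ(1.325) ≈ 0.907

0.907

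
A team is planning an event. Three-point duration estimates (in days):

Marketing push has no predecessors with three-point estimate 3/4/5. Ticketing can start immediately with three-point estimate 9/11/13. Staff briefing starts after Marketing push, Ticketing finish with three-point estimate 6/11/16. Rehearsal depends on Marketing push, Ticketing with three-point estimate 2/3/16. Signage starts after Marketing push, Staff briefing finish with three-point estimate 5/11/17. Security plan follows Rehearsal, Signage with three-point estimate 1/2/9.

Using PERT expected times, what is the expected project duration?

36 days

te_Marketing push = (3 + 4·4 + 5)/6 = 24/6 = 4
te_Ticketing = (9 + 4·11 + 13)/6 = 66/6 = 11
te_Staff briefing = (6 + 4·11 + 16)/6 = 66/6 = 11
te_Rehearsal = (2 + 4·3 + 16)/6 = 30/6 = 5
te_Signage = (5 + 4·11 + 17)/6 = 66/6 = 11
te_Security plan = (1 + 4·2 + 9)/6 = 18/6 = 3

Forward pass:
ES_Marketing push = 0; EF_Marketing push = 4
ES_Ticketing = 0; EF_Ticketing = 11
ES_Staff briefing = max(EF_Marketing push=4, EF_Ticketing=11) = 11; EF_Staff briefing = 11+11 = 22
ES_Rehearsal = max(EF_Marketing push=4, EF_Ticketing=11) = 11; EF_Rehearsal = 11+5 = 16
ES_Signage = max(EF_Marketing push=4, EF_Staff briefing=22) = 22; EF_Signage = 22+11 = 33
ES_Security plan = max(EF_Rehearsal=16, EF_Signage=33) = 33; EF_Security plan = 33+3 = 36
Expected project duration μ = 36 days. Critical path: Ticketing → Staff briefing → Signage → Security plan.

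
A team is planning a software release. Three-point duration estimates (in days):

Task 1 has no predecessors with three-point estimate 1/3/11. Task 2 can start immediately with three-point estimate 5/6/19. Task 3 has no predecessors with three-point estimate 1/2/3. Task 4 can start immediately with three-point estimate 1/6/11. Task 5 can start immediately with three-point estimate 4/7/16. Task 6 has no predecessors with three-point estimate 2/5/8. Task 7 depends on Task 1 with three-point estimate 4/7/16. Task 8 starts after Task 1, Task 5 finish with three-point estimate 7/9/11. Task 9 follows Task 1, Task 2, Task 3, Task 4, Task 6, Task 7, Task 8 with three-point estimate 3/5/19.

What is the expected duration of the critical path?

24 days

te_Task 1 = (1 + 4·3 + 11)/6 = 24/6 = 4
te_Task 2 = (5 + 4·6 + 19)/6 = 48/6 = 8
te_Task 3 = (1 + 4·2 + 3)/6 = 12/6 = 2
te_Task 4 = (1 + 4·6 + 11)/6 = 36/6 = 6
te_Task 5 = (4 + 4·7 + 16)/6 = 48/6 = 8
te_Task 6 = (2 + 4·5 + 8)/6 = 30/6 = 5
te_Task 7 = (4 + 4·7 + 16)/6 = 48/6 = 8
te_Task 8 = (7 + 4·9 + 11)/6 = 54/6 = 9
te_Task 9 = (3 + 4·5 + 19)/6 = 42/6 = 7

Forward pass:
ES_Task 1 = 0; EF_Task 1 = 4
ES_Task 2 = 0; EF_Task 2 = 8
ES_Task 3 = 0; EF_Task 3 = 2
ES_Task 4 = 0; EF_Task 4 = 6
ES_Task 5 = 0; EF_Task 5 = 8
ES_Task 6 = 0; EF_Task 6 = 5
ES_Task 7 = 4; EF_Task 7 = 4+8 = 12
ES_Task 8 = max(EF_Task 1=4, EF_Task 5=8) = 8; EF_Task 8 = 8+9 = 17
ES_Task 9 = max(EF_Task 1=4, EF_Task 2=8, EF_Task 3=2, EF_Task 4=6, EF_Task 6=5, EF_Task 7=12, EF_Task 8=17) = 17; EF_Task 9 = 17+7 = 24
Expected project duration μ = 24 days. Critical path: Task 5 → Task 8 → Task 9.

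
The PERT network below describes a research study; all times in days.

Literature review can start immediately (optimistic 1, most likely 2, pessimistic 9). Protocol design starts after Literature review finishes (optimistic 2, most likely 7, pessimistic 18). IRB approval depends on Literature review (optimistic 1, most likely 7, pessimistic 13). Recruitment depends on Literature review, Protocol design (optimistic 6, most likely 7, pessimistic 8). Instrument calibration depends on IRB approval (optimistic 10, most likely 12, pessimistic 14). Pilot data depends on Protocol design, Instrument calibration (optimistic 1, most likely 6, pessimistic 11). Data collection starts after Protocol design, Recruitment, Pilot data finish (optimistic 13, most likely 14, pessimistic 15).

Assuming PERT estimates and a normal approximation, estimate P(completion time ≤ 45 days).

te_Literature review = (1 + 4·2 + 9)/6 = 18/6 = 3; σ²_Literature review = ((9−1)/6)² = 1.778
te_Protocol design = (2 + 4·7 + 18)/6 = 48/6 = 8; σ²_Protocol design = ((18−2)/6)² = 7.111
te_IRB approval = (1 + 4·7 + 13)/6 = 42/6 = 7; σ²_IRB approval = ((13−1)/6)² = 4.000
te_Recruitment = (6 + 4·7 + 8)/6 = 42/6 = 7; σ²_Recruitment = ((8−6)/6)² = 0.111
te_Instrument calibration = (10 + 4·12 + 14)/6 = 72/6 = 12; σ²_Instrument calibration = ((14−10)/6)² = 0.444
te_Pilot data = (1 + 4·6 + 11)/6 = 36/6 = 6; σ²_Pilot data = ((11−1)/6)² = 2.778
te_Data collection = (13 + 4·14 + 15)/6 = 84/6 = 14; σ²_Data collection = ((15−13)/6)² = 0.111

Forward pass:
ES_Literature review = 0; EF_Literature review = 3
ES_Protocol design = 3; EF_Protocol design = 3+8 = 11
ES_IRB approval = 3; EF_IRB approval = 3+7 = 10
ES_Recruitment = max(EF_Literature review=3, EF_Protocol design=11) = 11; EF_Recruitment = 11+7 = 18
ES_Instrument calibration = 10; EF_Instrument calibration = 10+12 = 22
ES_Pilot data = max(EF_Protocol design=11, EF_Instrument calibration=22) = 22; EF_Pilot data = 22+6 = 28
ES_Data collection = max(EF_Protocol design=11, EF_Recruitment=18, EF_Pilot data=28) = 28; EF_Data collection = 28+14 = 42
Expected project duration μ = 42 days. Critical path: Literature review → IRB approval → Instrument calibration → Pilot data → Data collection.

Variance along critical path = 1.778 + 4.000 + 0.444 + 2.778 + 0.111 = 9.111; σ = √9.111 = 3.018 days.
Z = (45 − 42) / 3.018 = 0.994
P(T ≤ 45) = Φ(0.994) ≈ 0.840

0.840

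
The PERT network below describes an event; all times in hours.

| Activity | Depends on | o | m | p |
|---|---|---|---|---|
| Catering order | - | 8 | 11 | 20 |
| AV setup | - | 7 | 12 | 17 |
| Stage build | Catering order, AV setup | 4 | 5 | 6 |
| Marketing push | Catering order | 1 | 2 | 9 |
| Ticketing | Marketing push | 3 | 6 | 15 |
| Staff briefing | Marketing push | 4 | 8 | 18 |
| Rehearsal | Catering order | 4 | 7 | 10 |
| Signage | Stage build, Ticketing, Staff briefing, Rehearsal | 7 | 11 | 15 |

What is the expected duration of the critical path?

35 hours

te_Catering order = (8 + 4·11 + 20)/6 = 72/6 = 12
te_AV setup = (7 + 4·12 + 17)/6 = 72/6 = 12
te_Stage build = (4 + 4·5 + 6)/6 = 30/6 = 5
te_Marketing push = (1 + 4·2 + 9)/6 = 18/6 = 3
te_Ticketing = (3 + 4·6 + 15)/6 = 42/6 = 7
te_Staff briefing = (4 + 4·8 + 18)/6 = 54/6 = 9
te_Rehearsal = (4 + 4·7 + 10)/6 = 42/6 = 7
te_Signage = (7 + 4·11 + 15)/6 = 66/6 = 11

Forward pass:
ES_Catering order = 0; EF_Catering order = 12
ES_AV setup = 0; EF_AV setup = 12
ES_Stage build = max(EF_Catering order=12, EF_AV setup=12) = 12; EF_Stage build = 12+5 = 17
ES_Marketing push = 12; EF_Marketing push = 12+3 = 15
ES_Ticketing = 15; EF_Ticketing = 15+7 = 22
ES_Staff briefing = 15; EF_Staff briefing = 15+9 = 24
ES_Rehearsal = 12; EF_Rehearsal = 12+7 = 19
ES_Signage = max(EF_Stage build=17, EF_Ticketing=22, EF_Staff briefing=24, EF_Rehearsal=19) = 24; EF_Signage = 24+11 = 35
Expected project duration μ = 35 hours. Critical path: Catering order → Marketing push → Staff briefing → Signage.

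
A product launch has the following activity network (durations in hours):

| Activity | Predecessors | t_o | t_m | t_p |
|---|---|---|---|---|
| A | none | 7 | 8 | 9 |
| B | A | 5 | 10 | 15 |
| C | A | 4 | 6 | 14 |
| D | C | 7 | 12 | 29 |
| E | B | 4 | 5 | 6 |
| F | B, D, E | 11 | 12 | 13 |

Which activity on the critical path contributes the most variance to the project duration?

te_A = (7 + 4·8 + 9)/6 = 48/6 = 8; σ²_A = ((9−7)/6)² = 0.111
te_B = (5 + 4·10 + 15)/6 = 60/6 = 10; σ²_B = ((15−5)/6)² = 2.778
te_C = (4 + 4·6 + 14)/6 = 42/6 = 7; σ²_C = ((14−4)/6)² = 2.778
te_D = (7 + 4·12 + 29)/6 = 84/6 = 14; σ²_D = ((29−7)/6)² = 13.444
te_E = (4 + 4·5 + 6)/6 = 30/6 = 5; σ²_E = ((6−4)/6)² = 0.111
te_F = (11 + 4·12 + 13)/6 = 72/6 = 12; σ²_F = ((13−11)/6)² = 0.111

Forward pass:
ES_A = 0; EF_A = 8
ES_B = 8; EF_B = 8+10 = 18
ES_C = 8; EF_C = 8+7 = 15
ES_D = 15; EF_D = 15+14 = 29
ES_E = 18; EF_E = 18+5 = 23
ES_F = max(EF_B=18, EF_D=29, EF_E=23) = 29; EF_F = 29+12 = 41
Expected project duration μ = 41 hours. Critical path: A → C → D → F.

Variances on critical path: σ²_A=0.111, σ²_C=2.778, σ²_D=13.444, σ²_F=0.111.
Largest is σ²_D = 13.444.

D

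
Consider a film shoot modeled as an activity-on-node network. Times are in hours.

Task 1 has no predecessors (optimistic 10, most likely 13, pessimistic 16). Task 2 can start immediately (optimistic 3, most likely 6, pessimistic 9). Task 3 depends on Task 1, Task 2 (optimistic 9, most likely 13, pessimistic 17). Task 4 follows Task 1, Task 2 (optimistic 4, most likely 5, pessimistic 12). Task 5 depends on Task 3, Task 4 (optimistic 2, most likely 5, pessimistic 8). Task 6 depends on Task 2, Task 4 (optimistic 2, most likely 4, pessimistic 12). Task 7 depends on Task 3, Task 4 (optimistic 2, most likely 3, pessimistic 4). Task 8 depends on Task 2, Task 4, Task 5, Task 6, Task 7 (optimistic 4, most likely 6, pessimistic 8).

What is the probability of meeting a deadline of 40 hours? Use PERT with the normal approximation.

te_Task 1 = (10 + 4·13 + 16)/6 = 78/6 = 13; σ²_Task 1 = ((16−10)/6)² = 1.000
te_Task 2 = (3 + 4·6 + 9)/6 = 36/6 = 6; σ²_Task 2 = ((9−3)/6)² = 1.000
te_Task 3 = (9 + 4·13 + 17)/6 = 78/6 = 13; σ²_Task 3 = ((17−9)/6)² = 1.778
te_Task 4 = (4 + 4·5 + 12)/6 = 36/6 = 6; σ²_Task 4 = ((12−4)/6)² = 1.778
te_Task 5 = (2 + 4·5 + 8)/6 = 30/6 = 5; σ²_Task 5 = ((8−2)/6)² = 1.000
te_Task 6 = (2 + 4·4 + 12)/6 = 30/6 = 5; σ²_Task 6 = ((12−2)/6)² = 2.778
te_Task 7 = (2 + 4·3 + 4)/6 = 18/6 = 3; σ²_Task 7 = ((4−2)/6)² = 0.111
te_Task 8 = (4 + 4·6 + 8)/6 = 36/6 = 6; σ²_Task 8 = ((8−4)/6)² = 0.444

Forward pass:
ES_Task 1 = 0; EF_Task 1 = 13
ES_Task 2 = 0; EF_Task 2 = 6
ES_Task 3 = max(EF_Task 1=13, EF_Task 2=6) = 13; EF_Task 3 = 13+13 = 26
ES_Task 4 = max(EF_Task 1=13, EF_Task 2=6) = 13; EF_Task 4 = 13+6 = 19
ES_Task 5 = max(EF_Task 3=26, EF_Task 4=19) = 26; EF_Task 5 = 26+5 = 31
ES_Task 6 = max(EF_Task 2=6, EF_Task 4=19) = 19; EF_Task 6 = 19+5 = 24
ES_Task 7 = max(EF_Task 3=26, EF_Task 4=19) = 26; EF_Task 7 = 26+3 = 29
ES_Task 8 = max(EF_Task 2=6, EF_Task 4=19, EF_Task 5=31, EF_Task 6=24, EF_Task 7=29) = 31; EF_Task 8 = 31+6 = 37
Expected project duration μ = 37 hours. Critical path: Task 1 → Task 3 → Task 5 → Task 8.

Variance along critical path = 1.000 + 1.778 + 1.000 + 0.444 = 4.222; σ = √4.222 = 2.055 hours.
Z = (40 − 37) / 2.055 = 1.460
P(T ≤ 40) = Φ(1.460) ≈ 0.928

0.928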